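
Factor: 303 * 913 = 3^1 * 11^1 * 83^1 * 101^1 = 276639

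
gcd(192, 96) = 96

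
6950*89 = 618550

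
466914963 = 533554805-66639842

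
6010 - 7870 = -1860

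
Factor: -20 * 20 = -1 * 2^4 * 5^2 = -400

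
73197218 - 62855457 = 10341761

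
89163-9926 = 79237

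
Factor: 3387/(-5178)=-1 * 2^(-1) * 863^(-1) * 1129^1=-1129/1726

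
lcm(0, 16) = 0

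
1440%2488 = 1440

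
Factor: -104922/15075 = -1 * 2^1 * 3^1 * 5^(-2) * 29^1 = -174/25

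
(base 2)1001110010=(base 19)1di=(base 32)ji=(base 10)626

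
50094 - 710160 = -660066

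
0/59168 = 0 = 0.00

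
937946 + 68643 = 1006589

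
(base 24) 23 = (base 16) 33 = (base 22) 27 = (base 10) 51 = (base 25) 21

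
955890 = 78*12255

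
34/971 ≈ 0.0350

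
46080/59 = 781 + 1/59 ≈ 781.02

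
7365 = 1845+5520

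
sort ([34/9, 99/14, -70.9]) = [-70.9, 34/9, 99/14]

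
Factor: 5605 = 5^1*19^1*59^1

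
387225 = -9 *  (-43025)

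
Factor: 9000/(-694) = -1*2^2*3^2*5^3*347^(-1) = -4500/347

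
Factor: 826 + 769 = 5^1*11^1*29^1 = 1595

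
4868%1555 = 203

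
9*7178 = 64602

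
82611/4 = 20652 + 3/4 = 20652.75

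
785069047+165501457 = 950570504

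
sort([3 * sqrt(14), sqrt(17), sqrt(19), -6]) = [-6, sqrt(17), sqrt(19), 3 * sqrt(14)]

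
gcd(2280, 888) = 24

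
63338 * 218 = 13807684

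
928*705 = 654240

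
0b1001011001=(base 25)o1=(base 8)1131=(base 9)737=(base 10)601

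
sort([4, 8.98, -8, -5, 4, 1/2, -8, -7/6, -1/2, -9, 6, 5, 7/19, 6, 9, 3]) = [-9, -8, -8, -5, -7/6, -1/2, 7/19, 1/2, 3, 4, 4, 5, 6, 6, 8.98, 9]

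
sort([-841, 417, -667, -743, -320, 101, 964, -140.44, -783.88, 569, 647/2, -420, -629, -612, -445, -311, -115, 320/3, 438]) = [-841, -783.88, -743, -667, -629, -612, -445, -420, -320, -311, -140.44, -115, 101, 320/3, 647/2, 417, 438, 569, 964]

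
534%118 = 62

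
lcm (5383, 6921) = 48447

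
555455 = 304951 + 250504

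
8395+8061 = 16456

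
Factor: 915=3^1*5^1*61^1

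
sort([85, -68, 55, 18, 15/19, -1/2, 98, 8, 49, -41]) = [-68, -41, -1/2, 15/19, 8, 18, 49, 55, 85, 98]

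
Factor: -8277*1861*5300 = -1*2^2*3^1*5^2*31^1*53^1*89^1*1861^1 = -81638534100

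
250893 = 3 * 83631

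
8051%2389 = 884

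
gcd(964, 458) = 2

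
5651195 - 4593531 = 1057664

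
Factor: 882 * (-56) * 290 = -1 * 2^5 * 3^2 * 5^1 * 7^3 * 29^1 = -14323680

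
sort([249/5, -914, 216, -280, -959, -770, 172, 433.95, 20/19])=[-959, -914, -770, -280, 20/19, 249/5, 172, 216, 433.95]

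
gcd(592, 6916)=4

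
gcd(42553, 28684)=1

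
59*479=28261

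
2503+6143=8646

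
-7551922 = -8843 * 854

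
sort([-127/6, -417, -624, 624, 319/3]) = [-624, -417, -127/6, 319/3, 624]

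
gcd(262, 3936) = 2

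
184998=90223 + 94775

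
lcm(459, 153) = 459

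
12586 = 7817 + 4769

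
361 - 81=280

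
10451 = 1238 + 9213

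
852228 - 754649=97579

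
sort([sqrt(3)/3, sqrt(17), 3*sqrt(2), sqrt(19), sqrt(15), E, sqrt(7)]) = [sqrt(3)/3, sqrt(7), E, sqrt(15), sqrt(17), 3*sqrt(2), sqrt(19)]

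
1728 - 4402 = -2674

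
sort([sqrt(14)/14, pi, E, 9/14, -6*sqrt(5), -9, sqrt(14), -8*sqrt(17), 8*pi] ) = [-8*sqrt(17), -6*sqrt(5), -9, sqrt(14)/14, 9/14, E, pi, sqrt(14), 8*pi] 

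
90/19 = 4 + 14/19 ≈ 4.74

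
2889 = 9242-6353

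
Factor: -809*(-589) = 19^1*31^1*809^1 = 476501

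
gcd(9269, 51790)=1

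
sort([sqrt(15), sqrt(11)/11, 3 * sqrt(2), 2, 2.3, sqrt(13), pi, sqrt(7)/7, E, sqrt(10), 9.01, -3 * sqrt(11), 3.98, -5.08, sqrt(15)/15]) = [-3 * sqrt(11), -5.08, sqrt(15)/15, sqrt(11)/11, sqrt(7)/7, 2, 2.3, E, pi, sqrt(10), sqrt(13), sqrt(15), 3.98, 3 * sqrt(2), 9.01]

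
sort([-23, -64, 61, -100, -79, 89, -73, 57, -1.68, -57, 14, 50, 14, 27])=[-100, -79, -73, -64, -57, -23, -1.68, 14, 14, 27, 50, 57, 61, 89]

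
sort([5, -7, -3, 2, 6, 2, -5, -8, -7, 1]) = [-8, -7, -7, -5, -3, 1, 2, 2, 5, 6]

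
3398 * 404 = 1372792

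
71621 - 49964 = 21657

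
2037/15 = 135 + 4/5 = 135.80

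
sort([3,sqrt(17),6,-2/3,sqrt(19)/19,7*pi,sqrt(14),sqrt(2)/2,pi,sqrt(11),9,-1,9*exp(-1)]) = [-1,-2/3,sqrt(19)/19,sqrt(2)/2,3,pi,9*exp(-1),sqrt(11),sqrt(14),sqrt(17),6,9,7*pi]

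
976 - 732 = 244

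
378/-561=-126/187 ≈ -0.674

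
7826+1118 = 8944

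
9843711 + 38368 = 9882079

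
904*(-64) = -57856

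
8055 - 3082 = 4973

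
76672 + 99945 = 176617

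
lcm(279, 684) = 21204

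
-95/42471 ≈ -0.00224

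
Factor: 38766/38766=1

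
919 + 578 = 1497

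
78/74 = 39/37 ≈ 1.05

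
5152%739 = 718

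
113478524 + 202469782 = 315948306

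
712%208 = 88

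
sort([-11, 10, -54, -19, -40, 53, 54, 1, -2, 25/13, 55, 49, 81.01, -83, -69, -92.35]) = [-92.35, -83, -69, -54, -40, -19, -11, -2, 1, 25/13, 10, 49, 53, 54, 55, 81.01]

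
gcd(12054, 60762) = 246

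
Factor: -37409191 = -1 * 37409191^1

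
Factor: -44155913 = -1*44155913^1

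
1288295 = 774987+513308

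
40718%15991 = 8736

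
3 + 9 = 12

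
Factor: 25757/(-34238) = -1*2^(-1)*17^(-1)*19^(-1)*43^1*53^(-1)*599^1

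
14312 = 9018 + 5294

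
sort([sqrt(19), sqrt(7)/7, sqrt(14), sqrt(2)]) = [sqrt(7)/7, sqrt(2), sqrt(14), sqrt(19)]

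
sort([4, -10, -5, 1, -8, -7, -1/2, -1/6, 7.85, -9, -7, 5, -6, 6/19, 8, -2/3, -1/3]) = [-10, -9, -8, -7, -7, -6, -5, -2/3, -1/2, -1/3, -1/6, 6/19, 1, 4, 5, 7.85, 8]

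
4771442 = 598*7979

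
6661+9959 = 16620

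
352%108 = 28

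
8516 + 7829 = 16345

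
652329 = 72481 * 9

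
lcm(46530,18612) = 93060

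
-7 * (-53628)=375396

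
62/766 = 31/383 ≈ 0.0809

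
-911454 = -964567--53113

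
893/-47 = -19 = -19.00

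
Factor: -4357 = -1 * 4357^1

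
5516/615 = 8 + 596/615 ≈ 8.97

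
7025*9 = 63225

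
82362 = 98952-16590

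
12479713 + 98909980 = 111389693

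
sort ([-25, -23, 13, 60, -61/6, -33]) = [-33, -25, -23, -61/6, 13, 60]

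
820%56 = 36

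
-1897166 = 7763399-9660565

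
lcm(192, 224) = 1344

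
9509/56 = 169 + 45/56≈169.80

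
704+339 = 1043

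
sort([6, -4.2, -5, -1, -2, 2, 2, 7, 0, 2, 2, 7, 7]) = [-5, -4.2, -2, -1, 0, 2, 2, 2, 2, 6, 7, 7, 7]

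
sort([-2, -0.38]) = [-2, -0.38]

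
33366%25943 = 7423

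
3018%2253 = 765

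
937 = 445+492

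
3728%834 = 392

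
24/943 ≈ 0.0255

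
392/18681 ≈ 0.0210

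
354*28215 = 9988110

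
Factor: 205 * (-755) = -1 * 5^2 * 41^1 * 151^1 = -154775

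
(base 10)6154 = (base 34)5b0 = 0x180a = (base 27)8bp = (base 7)23641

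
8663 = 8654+9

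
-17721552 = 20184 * (-878)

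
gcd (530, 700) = 10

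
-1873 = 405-2278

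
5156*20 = 103120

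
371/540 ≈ 0.687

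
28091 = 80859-52768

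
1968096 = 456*4316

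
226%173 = 53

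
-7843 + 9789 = 1946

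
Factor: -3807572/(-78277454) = 2^1 * 19^(-1) * 951893^1 * 2059933^(-1) = 1903786/39138727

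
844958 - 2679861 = -1834903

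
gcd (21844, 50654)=86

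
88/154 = 4/7 ≈ 0.571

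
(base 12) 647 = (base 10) 919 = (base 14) 499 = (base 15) 414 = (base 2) 1110010111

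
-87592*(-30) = 2627760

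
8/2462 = 4/1231 ≈ 0.00325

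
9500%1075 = 900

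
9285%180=105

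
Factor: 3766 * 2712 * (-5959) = -1 * 2^4 * 3^1 * 7^1 * 59^1 * 101^1 * 113^1 * 269^1 = -60861602928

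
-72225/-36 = 8025/4 = 2006.25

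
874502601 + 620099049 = 1494601650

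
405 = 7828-7423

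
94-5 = 89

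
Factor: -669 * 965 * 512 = -1 * 2^9 * 3^1 * 5^1 * 193^1 * 223^1 = -330539520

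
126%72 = 54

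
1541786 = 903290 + 638496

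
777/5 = 155 + 2/5 = 155.40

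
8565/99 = 86 + 17/33 ≈ 86.52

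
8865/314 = 28 + 73/314 ≈ 28.23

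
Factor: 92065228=2^2*23^1*131^1*7639^1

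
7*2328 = 16296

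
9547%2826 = 1069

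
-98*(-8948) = 876904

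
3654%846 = 270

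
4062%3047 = 1015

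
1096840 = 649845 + 446995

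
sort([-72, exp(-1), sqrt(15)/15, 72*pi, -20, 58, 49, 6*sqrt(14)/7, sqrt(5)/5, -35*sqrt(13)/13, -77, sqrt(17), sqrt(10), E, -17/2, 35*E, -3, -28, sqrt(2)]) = [-77, -72, -28, -20, -35*sqrt(13)/13, -17/2, -3, sqrt(15)/15, exp(-1), sqrt(5)/5, sqrt(2), E, sqrt(10), 6*sqrt(14)/7, sqrt(17), 49, 58, 35*E, 72*pi]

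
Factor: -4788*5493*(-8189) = 2^2*3^3*7^1*19^2*431^1*1831^1 = 215374663476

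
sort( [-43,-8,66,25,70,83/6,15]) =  [-43,-8,83/6,15,25,66,70]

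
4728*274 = 1295472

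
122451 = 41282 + 81169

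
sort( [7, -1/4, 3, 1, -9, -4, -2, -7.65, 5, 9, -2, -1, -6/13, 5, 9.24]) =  [-9, -7.65, -4, -2, -2, -1, -6/13, -1/4, 1, 3, 5, 5, 7, 9, 9.24]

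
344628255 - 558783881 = -214155626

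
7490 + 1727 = 9217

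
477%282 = 195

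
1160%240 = 200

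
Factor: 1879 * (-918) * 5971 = -1 * 2^1 * 3^3 * 7^1 * 17^1 * 853^1 * 1879^1 = -10299509262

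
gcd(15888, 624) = 48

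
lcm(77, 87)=6699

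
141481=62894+78587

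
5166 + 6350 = 11516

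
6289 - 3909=2380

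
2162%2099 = 63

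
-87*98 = -8526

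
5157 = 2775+2382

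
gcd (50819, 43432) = 89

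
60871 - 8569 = 52302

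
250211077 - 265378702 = -15167625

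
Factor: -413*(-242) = 2^1*7^1*11^2*59^1 = 99946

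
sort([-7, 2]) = [-7, 2]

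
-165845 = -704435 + 538590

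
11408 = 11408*1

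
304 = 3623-3319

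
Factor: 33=3^1 * 11^1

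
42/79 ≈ 0.532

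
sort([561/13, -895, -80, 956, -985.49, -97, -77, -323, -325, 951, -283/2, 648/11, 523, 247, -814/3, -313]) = [-985.49, -895, -325, -323, -313, -814/3, -283/2, -97, -80, -77, 561/13, 648/11, 247, 523, 951, 956]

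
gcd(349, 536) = 1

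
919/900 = 1 + 19/900 ≈ 1.02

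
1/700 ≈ 0.00143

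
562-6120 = -5558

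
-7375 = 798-8173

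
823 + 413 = 1236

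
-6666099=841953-7508052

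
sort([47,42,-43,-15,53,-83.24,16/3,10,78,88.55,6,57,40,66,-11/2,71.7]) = [-83.24,-43,-15,-11/2,16/3,6,10,40,42,47,53,57,66,71.7,78,88.55]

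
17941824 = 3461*5184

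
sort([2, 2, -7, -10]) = [-10, -7, 2, 2]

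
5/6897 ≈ 0.000725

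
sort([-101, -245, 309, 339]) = [-245, -101, 309, 339]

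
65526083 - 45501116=20024967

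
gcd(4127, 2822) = 1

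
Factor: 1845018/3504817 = 2^1*3^4*7^1*1627^1*1637^(-1)*2141^(-1)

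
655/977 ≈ 0.670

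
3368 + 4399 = 7767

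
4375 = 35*125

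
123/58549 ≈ 0.00210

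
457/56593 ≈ 0.00808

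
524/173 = 3 + 5/173 ≈ 3.03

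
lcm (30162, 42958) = 1417614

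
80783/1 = 80783 = 80783.00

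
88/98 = 44/49 ≈ 0.898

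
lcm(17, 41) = 697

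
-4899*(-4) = 19596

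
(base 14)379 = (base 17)26f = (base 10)695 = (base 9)852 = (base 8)1267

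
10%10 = 0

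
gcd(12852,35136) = 36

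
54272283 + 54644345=108916628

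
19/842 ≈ 0.0226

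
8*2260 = 18080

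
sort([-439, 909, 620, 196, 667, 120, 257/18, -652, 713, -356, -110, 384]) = [-652, -439, -356, -110, 257/18, 120, 196, 384, 620, 667, 713, 909]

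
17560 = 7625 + 9935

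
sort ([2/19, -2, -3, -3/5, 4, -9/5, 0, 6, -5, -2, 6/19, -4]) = [-5, -4, -3, -2, -2, -9/5, -3/5, 0, 2/19, 6/19, 4, 6]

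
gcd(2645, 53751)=23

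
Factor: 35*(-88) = -1*2^3*5^1*7^1*11^1 = -3080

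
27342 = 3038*9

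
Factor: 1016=2^3 * 127^1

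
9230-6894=2336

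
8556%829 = 266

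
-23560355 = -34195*689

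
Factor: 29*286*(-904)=-1*2^4*11^1*13^1*29^1*113^1=-7497776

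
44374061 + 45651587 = 90025648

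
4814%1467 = 413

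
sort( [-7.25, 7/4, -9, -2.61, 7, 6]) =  [-9, -7.25, -2.61, 7/4, 6, 7]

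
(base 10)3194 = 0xc7a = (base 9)4338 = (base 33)2uq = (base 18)9f8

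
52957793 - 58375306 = -5417513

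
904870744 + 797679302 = 1702550046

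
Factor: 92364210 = 2^1 * 3^2 * 5^1 * 37^1 * 27737^1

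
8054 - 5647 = 2407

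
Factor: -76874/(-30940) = 2^(-1)*5^(-1)*13^(-1)*17^1*19^1 = 323/130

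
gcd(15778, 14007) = 161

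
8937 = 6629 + 2308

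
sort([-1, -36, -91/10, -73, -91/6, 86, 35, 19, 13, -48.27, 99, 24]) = [-73, -48.27, -36, -91/6, -91/10, -1, 13, 19, 24, 35, 86, 99]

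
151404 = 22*6882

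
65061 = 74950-9889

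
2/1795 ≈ 0.00111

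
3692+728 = 4420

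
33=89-56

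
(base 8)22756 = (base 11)7328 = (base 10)9710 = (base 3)111022122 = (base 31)a37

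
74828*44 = 3292432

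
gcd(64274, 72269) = 1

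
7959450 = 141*56450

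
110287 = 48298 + 61989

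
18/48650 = 9/24325≈0.000370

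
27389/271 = 101 + 18/271 ≈ 101.07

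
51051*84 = 4288284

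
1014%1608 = 1014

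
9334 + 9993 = 19327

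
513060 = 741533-228473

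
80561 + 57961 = 138522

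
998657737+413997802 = 1412655539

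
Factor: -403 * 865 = -1 * 5^1 * 13^1 * 31^1 * 173^1 = -348595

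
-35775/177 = -11925/59≈-202.12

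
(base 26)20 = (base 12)44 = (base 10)52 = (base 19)2e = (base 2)110100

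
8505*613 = 5213565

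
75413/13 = 5801 = 5801.00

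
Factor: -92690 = -1 * 2^1 * 5^1 * 13^1 * 23^1 * 31^1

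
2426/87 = 27 + 77/87 ≈ 27.89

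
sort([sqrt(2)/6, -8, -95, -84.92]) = [-95, -84.92, -8, sqrt(2)/6]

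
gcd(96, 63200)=32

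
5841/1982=2 + 1877/1982 ≈ 2.95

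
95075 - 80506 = 14569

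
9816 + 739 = 10555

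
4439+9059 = 13498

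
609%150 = 9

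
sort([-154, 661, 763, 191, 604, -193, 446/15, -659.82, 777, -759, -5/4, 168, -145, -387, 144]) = [-759, -659.82, -387, -193, -154, -145, -5/4, 446/15, 144, 168, 191, 604, 661, 763, 777]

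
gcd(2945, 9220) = 5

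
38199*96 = 3667104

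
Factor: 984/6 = 2^2*41^1 = 164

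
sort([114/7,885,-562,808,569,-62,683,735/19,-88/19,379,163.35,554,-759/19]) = [-562,-62,-759/19,-88/19,114/7,735/19,163.35,379,554,569,683,808,885]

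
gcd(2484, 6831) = 621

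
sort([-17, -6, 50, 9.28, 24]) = [-17, -6, 9.28, 24, 50]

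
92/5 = 18 + 2/5 = 18.40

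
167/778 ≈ 0.215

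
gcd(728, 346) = 2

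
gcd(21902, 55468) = 2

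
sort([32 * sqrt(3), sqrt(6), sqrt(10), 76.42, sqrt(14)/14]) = [sqrt(14)/14, sqrt(6), sqrt(10), 32 * sqrt(3), 76.42]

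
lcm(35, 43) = 1505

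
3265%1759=1506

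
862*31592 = 27232304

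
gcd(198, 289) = 1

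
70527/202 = 349 + 29/202 ≈ 349.14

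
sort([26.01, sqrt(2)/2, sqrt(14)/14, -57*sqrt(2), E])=[-57*sqrt(2), sqrt(14)/14, sqrt(2)/2, E, 26.01]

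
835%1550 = 835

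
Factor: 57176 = 2^3*7^1*1021^1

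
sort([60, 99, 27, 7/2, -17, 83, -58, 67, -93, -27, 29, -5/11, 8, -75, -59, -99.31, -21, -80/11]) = [-99.31, -93, -75, -59, -58, -27, -21, -17, -80/11, -5/11, 7/2, 8, 27, 29, 60, 67, 83, 99]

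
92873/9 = 10319+2/9 ≈ 10319.22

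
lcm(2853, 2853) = 2853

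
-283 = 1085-1368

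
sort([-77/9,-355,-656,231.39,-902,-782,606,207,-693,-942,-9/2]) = [-942,-902,-782,-693,-656,-355,-77/9,-9/2,207,231.39,606]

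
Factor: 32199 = 3^1 * 10733^1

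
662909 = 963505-300596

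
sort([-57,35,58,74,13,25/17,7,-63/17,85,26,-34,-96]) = [-96,-57,-34,-63/17,25/17,7,13,26,35,58,74,85]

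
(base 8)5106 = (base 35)255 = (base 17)91c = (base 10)2630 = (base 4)221012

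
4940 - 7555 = -2615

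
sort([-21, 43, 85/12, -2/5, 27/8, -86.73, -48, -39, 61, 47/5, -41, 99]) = [-86.73, -48, -41, -39, -21, -2/5, 27/8, 85/12, 47/5, 43, 61, 99]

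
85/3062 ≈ 0.0278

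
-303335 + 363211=59876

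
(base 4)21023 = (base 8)1113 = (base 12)40b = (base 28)kr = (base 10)587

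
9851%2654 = 1889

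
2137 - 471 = 1666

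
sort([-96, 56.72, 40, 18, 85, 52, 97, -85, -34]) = [-96, -85, -34, 18, 40, 52, 56.72, 85, 97]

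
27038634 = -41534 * (-651) 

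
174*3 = 522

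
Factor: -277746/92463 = -1 * 2^1 * 7^(-1) * 37^(-1) * 389^1 = -778/259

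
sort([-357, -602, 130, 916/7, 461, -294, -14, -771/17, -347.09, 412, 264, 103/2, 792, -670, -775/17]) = [-670, -602, -357, -347.09, -294, -775/17, -771/17, -14, 103/2, 130, 916/7, 264, 412, 461, 792]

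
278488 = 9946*28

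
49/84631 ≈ 0.000579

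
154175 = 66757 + 87418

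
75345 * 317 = 23884365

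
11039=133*83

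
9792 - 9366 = 426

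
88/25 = 3 + 13/25 = 3.52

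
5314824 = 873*6088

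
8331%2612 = 495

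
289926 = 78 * 3717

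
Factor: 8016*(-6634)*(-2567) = 2^5*3^1*17^1*31^1*107^1*151^1*167^1 = 136508295648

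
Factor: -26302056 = -1 * 2^3 * 3^1 * 11^1 * 67^1 * 1487^1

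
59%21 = 17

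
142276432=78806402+63470030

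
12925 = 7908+5017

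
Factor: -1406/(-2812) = 2^(-1) = 1/2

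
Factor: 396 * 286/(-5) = -1 * 2^3 * 3^2 * 5^(-1) * 11^2 * 13^1 = -113256/5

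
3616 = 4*904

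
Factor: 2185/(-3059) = -1 * 5^1 * 7^(-1) = -5/7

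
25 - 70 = -45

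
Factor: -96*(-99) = 2^5*3^3*11^1 = 9504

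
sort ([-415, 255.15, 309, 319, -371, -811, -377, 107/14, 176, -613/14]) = [-811, -415, -377, -371, -613/14, 107/14, 176, 255.15, 309, 319]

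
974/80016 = 487/40008 ≈ 0.0122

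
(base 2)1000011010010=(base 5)114211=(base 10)4306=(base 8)10322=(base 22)8jg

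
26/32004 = 13/16002 ≈ 0.000812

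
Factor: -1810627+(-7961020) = -1*181^1*53987^1 = -9771647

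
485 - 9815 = -9330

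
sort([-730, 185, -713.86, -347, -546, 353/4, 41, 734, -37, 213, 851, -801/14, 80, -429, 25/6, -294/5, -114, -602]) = [-730, -713.86, -602, -546, -429, -347, -114, -294/5, -801/14, -37, 25/6, 41, 80, 353/4, 185, 213, 734, 851]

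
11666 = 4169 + 7497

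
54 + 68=122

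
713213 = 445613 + 267600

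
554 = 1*554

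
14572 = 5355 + 9217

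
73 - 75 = -2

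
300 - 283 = 17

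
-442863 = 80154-523017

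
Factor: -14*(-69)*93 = 2^1*3^2*7^1*23^1*31^1 = 89838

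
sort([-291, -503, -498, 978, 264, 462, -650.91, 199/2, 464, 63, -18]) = [-650.91, -503, -498, -291, -18, 63, 199/2, 264, 462, 464, 978]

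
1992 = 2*996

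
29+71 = 100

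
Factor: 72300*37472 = 2^7*3^1*5^2*241^1*1171^1 = 2709225600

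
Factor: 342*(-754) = -1*2^2*3^2*13^1*19^1*29^1 = -257868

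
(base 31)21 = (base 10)63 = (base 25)2d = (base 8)77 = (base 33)1u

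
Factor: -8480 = -1 * 2^5 * 5^1 * 53^1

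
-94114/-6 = 15685 + 2/3 ≈ 15685.67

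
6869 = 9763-2894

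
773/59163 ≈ 0.0131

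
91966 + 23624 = 115590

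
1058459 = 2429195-1370736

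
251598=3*83866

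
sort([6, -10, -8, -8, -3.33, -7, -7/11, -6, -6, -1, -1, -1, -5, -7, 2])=[-10, -8, -8, -7, -7, -6, -6, -5, -3.33, -1, -1, -1, -7/11, 2, 6]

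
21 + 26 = 47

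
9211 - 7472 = 1739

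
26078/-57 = -457 - 29/57 ≈ -457.51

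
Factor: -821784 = -1*2^3*3^1*97^1*353^1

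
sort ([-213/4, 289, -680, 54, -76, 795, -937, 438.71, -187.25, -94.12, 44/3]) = [-937, -680, -187.25, -94.12, -76, -213/4, 44/3, 54, 289, 438.71, 795]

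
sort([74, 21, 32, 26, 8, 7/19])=[7/19, 8, 21, 26, 32, 74]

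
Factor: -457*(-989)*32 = 2^5*23^1*43^1*457^1 = 14463136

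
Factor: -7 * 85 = -1 * 5^1 * 7^1 * 17^1 = -595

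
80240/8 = 10030 = 10030.00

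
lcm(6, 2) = 6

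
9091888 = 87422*104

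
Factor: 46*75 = 2^1*3^1*5^2*23^1 = 3450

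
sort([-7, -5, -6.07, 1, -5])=[-7, -6.07, -5, -5, 1]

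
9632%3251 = 3130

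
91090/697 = 130 + 480/697 ≈ 130.69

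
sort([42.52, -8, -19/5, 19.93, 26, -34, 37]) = [-34, -8, -19/5, 19.93, 26, 37, 42.52]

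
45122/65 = 694 + 12/65 ≈ 694.18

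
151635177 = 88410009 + 63225168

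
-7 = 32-39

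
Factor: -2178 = -1*2^1*3^2*11^2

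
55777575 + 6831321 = 62608896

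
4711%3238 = 1473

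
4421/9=491 + 2/9≈491.22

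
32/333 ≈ 0.0961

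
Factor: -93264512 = -1*2^7*11^1*66239^1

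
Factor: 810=2^1 * 3^4 * 5^1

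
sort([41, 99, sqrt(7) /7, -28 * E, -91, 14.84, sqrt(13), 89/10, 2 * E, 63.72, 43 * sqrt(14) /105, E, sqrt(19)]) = [-91, -28 * E, sqrt(7) /7, 43 * sqrt(14) /105, E, sqrt(13), sqrt(19), 2 * E, 89/10, 14.84, 41, 63.72, 99]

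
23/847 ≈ 0.0272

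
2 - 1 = 1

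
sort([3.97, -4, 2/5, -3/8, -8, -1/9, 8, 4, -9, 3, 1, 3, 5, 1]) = [-9, -8, -4, -3/8, -1/9, 2/5, 1, 1, 3, 3, 3.97, 4, 5, 8]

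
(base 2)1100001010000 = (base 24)aj8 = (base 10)6224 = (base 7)24101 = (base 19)h4b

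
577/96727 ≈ 0.00597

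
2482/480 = 5 + 41/240 ≈ 5.17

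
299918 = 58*5171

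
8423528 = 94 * 89612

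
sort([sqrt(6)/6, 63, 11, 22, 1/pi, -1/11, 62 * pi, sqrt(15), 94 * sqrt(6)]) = [-1/11, 1/pi, sqrt(6)/6, sqrt(15), 11, 22, 63, 62 * pi, 94 * sqrt(6)]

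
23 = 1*23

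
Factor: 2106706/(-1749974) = -1*7^3*37^1*83^1*874987^(-1) = -1053353/874987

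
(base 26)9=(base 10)9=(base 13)9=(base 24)9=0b1001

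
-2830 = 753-3583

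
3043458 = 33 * 92226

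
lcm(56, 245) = 1960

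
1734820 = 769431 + 965389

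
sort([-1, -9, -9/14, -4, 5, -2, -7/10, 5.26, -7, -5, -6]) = [-9, -7, -6, -5, -4, -2, -1, -7/10, -9/14, 5, 5.26]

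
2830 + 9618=12448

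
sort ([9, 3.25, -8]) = [-8, 3.25, 9]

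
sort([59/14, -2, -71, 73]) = [-71, -2, 59/14, 73]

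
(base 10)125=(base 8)175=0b1111101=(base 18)6h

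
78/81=26/27 ≈ 0.963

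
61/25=2+11/25=2.44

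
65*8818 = 573170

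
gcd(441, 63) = 63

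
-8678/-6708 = 1 + 985/3354 ≈ 1.29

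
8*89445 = 715560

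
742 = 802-60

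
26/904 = 13/452 ≈ 0.0288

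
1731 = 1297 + 434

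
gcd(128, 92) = 4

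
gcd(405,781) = 1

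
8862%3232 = 2398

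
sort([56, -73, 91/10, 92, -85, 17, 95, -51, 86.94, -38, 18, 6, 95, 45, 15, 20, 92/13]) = [-85, -73, -51, -38, 6, 92/13, 91/10, 15, 17, 18, 20, 45, 56, 86.94, 92, 95, 95]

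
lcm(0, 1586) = 0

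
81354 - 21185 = 60169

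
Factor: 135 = 3^3*5^1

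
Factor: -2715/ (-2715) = 1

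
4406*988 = 4353128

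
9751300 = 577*16900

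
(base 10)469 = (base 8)725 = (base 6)2101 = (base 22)l7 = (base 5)3334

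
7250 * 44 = 319000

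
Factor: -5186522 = -1*2^1*11^1*235751^1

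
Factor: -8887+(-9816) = -1*59^1*317^1 = -18703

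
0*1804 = 0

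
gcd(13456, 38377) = 1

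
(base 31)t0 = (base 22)1ij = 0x383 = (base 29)120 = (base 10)899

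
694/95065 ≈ 0.00730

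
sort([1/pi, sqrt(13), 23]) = [1/pi, sqrt(13), 23]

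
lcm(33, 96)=1056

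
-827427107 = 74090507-901517614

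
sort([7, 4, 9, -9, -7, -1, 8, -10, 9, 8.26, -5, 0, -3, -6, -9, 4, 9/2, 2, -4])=[-10, -9, -9, -7, -6, -5, -4, -3, -1, 0, 2, 4, 4, 9/2, 7, 8, 8.26, 9, 9]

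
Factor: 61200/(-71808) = -1*2^(-3)*3^1*5^2*11^(-1) = -75/88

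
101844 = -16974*(-6)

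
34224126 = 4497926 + 29726200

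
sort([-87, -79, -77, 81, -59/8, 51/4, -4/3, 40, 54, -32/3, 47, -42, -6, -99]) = [-99, -87, -79, -77, -42, -32/3, -59/8, -6, -4/3, 51/4, 40, 47, 54, 81]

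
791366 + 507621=1298987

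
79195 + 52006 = 131201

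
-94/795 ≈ -0.118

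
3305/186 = 17+143/186 ≈ 17.77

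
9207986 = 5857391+3350595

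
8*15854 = 126832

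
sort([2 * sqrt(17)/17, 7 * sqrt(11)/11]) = [2 * sqrt(17)/17, 7 * sqrt(11)/11]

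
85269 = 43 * 1983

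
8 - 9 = -1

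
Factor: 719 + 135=2^1*7^1*61^1=854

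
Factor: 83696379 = 3^1*13^1*23^1*93307^1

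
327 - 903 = -576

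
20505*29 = 594645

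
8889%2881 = 246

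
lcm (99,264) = 792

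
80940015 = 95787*845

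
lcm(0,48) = 0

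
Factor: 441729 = 3^2*49081^1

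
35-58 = -23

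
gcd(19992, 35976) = 24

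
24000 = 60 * 400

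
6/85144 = 3/42572≈0.0000705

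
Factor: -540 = -1 * 2^2 * 3^3 * 5^1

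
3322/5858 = 1661/2929 ≈ 0.567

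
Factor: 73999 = 73999^1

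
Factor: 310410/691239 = 2^1*3^1*5^1*19^(-1)*67^(-1)*181^(-1)*3449^1 = 103470/230413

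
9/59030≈0.000152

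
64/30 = 2+2/15 ≈ 2.13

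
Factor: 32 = 2^5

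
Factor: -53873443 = -1*13^1*31^1*37^1*3613^1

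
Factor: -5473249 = -1 * 401^1 * 13649^1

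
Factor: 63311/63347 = 63311^1*63347^(-1)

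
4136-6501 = -2365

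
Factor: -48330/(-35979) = 2^1 * 3^2 * 5^1 * 67^(-1) = 90/67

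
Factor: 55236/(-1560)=-1*2^(-1)*5^(-1)*13^(-1)*4603^1=-4603/130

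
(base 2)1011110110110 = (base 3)22022211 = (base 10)6070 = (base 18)10d4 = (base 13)29bc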